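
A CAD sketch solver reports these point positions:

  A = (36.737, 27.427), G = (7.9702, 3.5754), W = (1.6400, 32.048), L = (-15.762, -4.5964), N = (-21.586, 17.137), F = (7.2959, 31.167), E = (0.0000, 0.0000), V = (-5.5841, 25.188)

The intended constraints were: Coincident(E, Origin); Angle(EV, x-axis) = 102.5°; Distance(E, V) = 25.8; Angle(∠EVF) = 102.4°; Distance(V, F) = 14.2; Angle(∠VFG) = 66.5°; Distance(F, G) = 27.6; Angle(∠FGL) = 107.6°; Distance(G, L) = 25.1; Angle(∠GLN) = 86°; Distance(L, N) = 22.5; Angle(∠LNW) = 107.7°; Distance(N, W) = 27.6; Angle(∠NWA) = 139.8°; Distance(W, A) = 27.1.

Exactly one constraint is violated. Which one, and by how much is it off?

Distance(W, A) = 27.1 — off by 8.30.

E = (0.00, 0.00) ✓; EV at 102.5° ✓; |EV| = 25.80 ✓; ∠EVF = 102.4° ✓; |VF| = 14.20 ✓; ∠VFG = 66.50° ✓; |FG| = 27.60 ✓; ∠FGL = 107.6° ✓; |GL| = 25.10 ✓; ∠GLN = 86.00° ✓; |LN| = 22.50 ✓; ∠LNW = 107.7° ✓; |NW| = 27.60 ✓; ∠NWA = 139.8° ✓; |WA| = 35.40 ✗.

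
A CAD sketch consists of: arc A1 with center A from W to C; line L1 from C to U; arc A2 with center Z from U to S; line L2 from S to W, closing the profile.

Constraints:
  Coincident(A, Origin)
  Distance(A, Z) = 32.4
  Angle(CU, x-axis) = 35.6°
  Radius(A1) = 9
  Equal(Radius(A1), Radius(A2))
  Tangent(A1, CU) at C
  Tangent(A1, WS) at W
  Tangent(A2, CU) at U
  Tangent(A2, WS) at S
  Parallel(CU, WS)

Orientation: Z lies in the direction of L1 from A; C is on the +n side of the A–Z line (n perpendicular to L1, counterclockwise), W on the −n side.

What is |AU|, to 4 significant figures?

33.63

Tangency of A1 to both parallel lines with radius 9.0 puts C and W at A ± 9.0·n: C = (-5.239, 7.318), W = (5.239, -7.318). Equal radii place U and S the same way about Z: U = Z + 9.0·n = (21.11, 26.18), S = Z − 9.0·n = (31.58, 11.54). Then |AU| = |U − A| = 33.63.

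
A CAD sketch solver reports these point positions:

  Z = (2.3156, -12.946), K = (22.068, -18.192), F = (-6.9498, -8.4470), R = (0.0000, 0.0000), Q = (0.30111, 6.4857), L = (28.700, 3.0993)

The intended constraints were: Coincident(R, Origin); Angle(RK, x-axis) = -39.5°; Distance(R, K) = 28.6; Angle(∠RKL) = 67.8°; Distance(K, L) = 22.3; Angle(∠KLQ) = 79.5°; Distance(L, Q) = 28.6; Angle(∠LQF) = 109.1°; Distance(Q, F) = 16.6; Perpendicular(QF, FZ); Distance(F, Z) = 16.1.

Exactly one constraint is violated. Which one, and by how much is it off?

Distance(F, Z) = 16.1 — off by 5.80.

R = (0.00, 0.00) ✓; RK at -39.50° ✓; |RK| = 28.60 ✓; ∠RKL = 67.80° ✓; |KL| = 22.30 ✓; ∠KLQ = 79.50° ✓; |LQ| = 28.60 ✓; ∠LQF = 109.1° ✓; |QF| = 16.60 ✓; ∠(QF, FZ) = 90.00° ✓; |FZ| = 10.30 ✗.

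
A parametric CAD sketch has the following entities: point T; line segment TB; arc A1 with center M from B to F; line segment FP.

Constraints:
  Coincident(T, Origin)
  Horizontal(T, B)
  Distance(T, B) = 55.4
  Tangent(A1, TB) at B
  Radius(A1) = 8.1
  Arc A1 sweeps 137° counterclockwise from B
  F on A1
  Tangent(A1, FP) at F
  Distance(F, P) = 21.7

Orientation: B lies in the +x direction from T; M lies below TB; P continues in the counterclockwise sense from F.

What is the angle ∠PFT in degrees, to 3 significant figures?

153°

T is at the origin; T and B share the same y with |TB| = 55.4 and B on the +x side, so B = (55.4, 0.00). The tangent condition forces MB to be normal to TB, so M = B + (0, -8.1) = (55.4, -8.10). On A1, B sits at bearing 90° from M; a 137° counterclockwise sweep puts F at bearing 227°, so F = M + 8.1·(cos 227°, sin 227°) = (49.9, -14.0). A1 meets FP tangentially, so MF is at right angles to FP, so FP runs along (−sin 227°, cos 227°); with |FP| = 21.7, P = (65.7, -28.8). Then cos ∠PFT = FP·FT / (|FP||FT|), giving 153°.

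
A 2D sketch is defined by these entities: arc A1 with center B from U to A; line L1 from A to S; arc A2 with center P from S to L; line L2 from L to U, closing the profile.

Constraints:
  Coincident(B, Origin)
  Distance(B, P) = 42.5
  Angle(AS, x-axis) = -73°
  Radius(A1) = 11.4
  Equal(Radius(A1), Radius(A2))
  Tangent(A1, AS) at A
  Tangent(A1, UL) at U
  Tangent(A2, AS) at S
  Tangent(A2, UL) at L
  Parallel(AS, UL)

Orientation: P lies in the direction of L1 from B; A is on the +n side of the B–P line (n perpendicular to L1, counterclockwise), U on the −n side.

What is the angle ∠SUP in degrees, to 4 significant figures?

13.20°

The slot axis is L1's direction at -73.0°, so u = (cos -73.0°, sin -73.0°) = (0.2924, -0.9563) and n = (−sin -73.0°, cos -73.0°) = (0.9563, 0.2924). B is at the origin and P lies 42.5 along u from B, so P = 42.5·u = (12.43, -40.64). Tangency of A1 to both parallel lines with radius 11.4 puts A and U at B ± 11.4·n: A = (10.90, 3.333), U = (-10.90, -3.333). Equal radii place S and L the same way about P: S = P + 11.4·n = (23.33, -37.31), L = P − 11.4·n = (1.524, -43.98). Then cos ∠SUP = US·UP / (|US||UP|), giving 13.20°.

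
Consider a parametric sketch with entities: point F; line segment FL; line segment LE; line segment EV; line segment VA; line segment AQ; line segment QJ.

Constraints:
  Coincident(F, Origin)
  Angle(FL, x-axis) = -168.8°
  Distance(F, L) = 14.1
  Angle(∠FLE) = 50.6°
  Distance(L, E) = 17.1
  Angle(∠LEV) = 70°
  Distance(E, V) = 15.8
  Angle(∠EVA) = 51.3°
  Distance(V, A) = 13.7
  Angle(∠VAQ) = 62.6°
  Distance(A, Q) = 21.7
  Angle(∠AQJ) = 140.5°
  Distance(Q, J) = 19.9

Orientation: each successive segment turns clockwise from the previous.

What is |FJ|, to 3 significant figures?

33.5

∠VAQ = 62.6° gives AQ at 65.7° from the x-axis; with |AQ| = 21.7, Q = (0.0303, 19.6). ∠AQJ = 140.5° gives QJ at 26.2° from the x-axis; with |QJ| = 19.9, J = (17.9, 28.4). Then |FJ| = |J − F| = 33.5.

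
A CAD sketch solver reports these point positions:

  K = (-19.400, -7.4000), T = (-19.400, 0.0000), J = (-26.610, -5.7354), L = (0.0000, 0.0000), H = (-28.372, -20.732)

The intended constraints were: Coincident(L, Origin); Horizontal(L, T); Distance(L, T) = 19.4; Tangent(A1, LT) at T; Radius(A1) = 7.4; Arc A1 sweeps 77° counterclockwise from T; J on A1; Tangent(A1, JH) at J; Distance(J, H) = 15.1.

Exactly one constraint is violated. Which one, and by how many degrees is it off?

Tangent(A1, JH) at J — off by 6.30°.

L = (0.00, 0.00) ✓; L.y = 0.00, T.y = 0.00 ✓; |LT| = 19.40 ✓; ∠(KT, TL) = 90.00° ✓; |KT| = 7.400 ✓; bearing(K→J) − bearing(K→T) = 77.00° ✓; |KJ| = 7.400 ✓; ∠(KJ, JH) = 83.70° ✗; |JH| = 15.10 ✓.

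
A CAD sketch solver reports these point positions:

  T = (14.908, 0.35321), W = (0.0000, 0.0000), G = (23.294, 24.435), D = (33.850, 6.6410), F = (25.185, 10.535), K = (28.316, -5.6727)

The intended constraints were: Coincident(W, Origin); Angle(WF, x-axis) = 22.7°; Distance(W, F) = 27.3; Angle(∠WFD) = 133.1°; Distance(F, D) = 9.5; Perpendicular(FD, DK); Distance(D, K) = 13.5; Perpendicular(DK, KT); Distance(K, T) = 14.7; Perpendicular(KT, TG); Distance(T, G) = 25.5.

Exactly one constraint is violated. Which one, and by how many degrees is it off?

Perpendicular(KT, TG) — off by 5.00°.

W = (0.00, 0.00) ✓; WF at 22.70° ✓; |WF| = 27.30 ✓; ∠WFD = 133.1° ✓; |FD| = 9.500 ✓; ∠(FD, DK) = 90.00° ✓; |DK| = 13.50 ✓; ∠(DK, KT) = 90.00° ✓; |KT| = 14.70 ✓; ∠(KT, TG) = 85.00° ✗; |TG| = 25.50 ✓.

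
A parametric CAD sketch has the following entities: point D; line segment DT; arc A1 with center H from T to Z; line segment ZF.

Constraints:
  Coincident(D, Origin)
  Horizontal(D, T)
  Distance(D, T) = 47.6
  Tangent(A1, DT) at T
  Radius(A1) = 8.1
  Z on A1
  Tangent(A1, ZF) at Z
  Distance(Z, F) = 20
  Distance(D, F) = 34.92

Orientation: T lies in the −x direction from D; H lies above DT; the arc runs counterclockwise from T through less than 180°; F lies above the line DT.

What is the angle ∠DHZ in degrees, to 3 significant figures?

27.2°

D is at the origin; DT is horizontal with |DT| = 47.6 and T on the −x side, so T = (-47.6, 0.00). A1 meets DT tangentially, so HT is at right angles to DT, so H = T + (0, 8.1) = (-47.6, 8.10). Since HZ ⟂ ZF (tangency), |HF| = √(8.1² + 20.0²) = 21.6 regardless of where Z sits on A1. So F lies on both circle(D, 34.92) and circle(H, 21.6); the above-DT intersection is F = (-29.1, 19.3). Z is the foot of the tangent from F: Z = (-41.1, 3.25).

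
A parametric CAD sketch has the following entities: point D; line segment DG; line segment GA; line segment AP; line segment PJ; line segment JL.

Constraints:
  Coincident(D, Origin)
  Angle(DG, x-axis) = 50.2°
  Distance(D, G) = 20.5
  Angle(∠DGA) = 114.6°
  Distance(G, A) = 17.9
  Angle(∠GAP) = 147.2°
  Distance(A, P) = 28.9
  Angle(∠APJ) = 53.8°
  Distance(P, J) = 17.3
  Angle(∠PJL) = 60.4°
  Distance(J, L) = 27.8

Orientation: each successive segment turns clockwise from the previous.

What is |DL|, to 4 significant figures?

45.71

D is at the origin; DG runs at 50.2° with length 20.5, so G = (13.12, 15.75). ∠DGA = 114.6° gives GA at -15.20° from the x-axis; with |GA| = 17.9, A = (30.40, 11.06). ∠GAP = 147.2° gives AP at -48.00° from the x-axis; with |AP| = 28.9, P = (49.73, -10.42). ∠APJ = 53.8° gives PJ at -174.2° from the x-axis; with |PJ| = 17.3, J = (32.52, -12.17). ∠PJL = 60.4° gives JL at 66.20° from the x-axis; with |JL| = 27.8, L = (43.74, 13.27). Then |DL| = |L − D| = 45.71.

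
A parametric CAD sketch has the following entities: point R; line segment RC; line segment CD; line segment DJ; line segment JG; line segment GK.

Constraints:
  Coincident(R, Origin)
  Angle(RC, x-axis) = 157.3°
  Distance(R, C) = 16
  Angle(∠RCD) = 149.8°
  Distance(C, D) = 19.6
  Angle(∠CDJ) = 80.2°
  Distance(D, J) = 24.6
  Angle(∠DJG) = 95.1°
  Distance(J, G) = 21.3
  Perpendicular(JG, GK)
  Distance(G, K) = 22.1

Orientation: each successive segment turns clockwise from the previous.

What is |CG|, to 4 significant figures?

23.24

R is at the origin; RC runs at 157.3° with length 16.0, so C = (-14.76, 6.174). ∠RCD = 149.8° gives CD at 127.1° from the x-axis; with |CD| = 19.6, D = (-26.58, 21.81). ∠CDJ = 80.2° gives DJ at 27.30° from the x-axis; with |DJ| = 24.6, J = (-4.724, 33.09). ∠DJG = 95.1° gives JG at -57.60° from the x-axis; with |JG| = 21.3, G = (6.690, 15.11). Then |CG| = |G − C| = 23.24.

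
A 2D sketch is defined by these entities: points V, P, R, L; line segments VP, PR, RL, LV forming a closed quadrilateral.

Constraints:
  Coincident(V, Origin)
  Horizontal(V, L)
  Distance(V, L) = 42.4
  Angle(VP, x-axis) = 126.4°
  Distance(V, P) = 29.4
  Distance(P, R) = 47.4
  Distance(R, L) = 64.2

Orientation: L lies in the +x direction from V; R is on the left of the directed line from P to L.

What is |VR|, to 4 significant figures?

60.05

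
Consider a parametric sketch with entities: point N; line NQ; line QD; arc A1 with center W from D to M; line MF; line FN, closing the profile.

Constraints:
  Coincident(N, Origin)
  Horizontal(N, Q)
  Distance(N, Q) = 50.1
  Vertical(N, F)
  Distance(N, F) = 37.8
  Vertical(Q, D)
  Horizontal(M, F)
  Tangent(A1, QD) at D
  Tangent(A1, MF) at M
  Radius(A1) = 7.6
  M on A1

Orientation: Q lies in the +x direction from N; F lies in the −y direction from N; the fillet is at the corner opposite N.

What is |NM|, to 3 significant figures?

56.9

N is at the origin; NQ is horizontal with |NQ| = 50.1 and Q on the +x side, so Q = (50.1, 0.00). NF is vertical with |NF| = 37.8 and F on the −y side, so F = (0.00, -37.8). The virtual corner opposite N is at (50.1, -37.8). The tangent condition forces WD to be normal to QD and tangency of A1 to MF means the radius WM is perpendicular to MF, with radius 7.6, so the center W sits 7.6 in from both sides at W = (42.5, -30.2). That places the tangent points at D = (50.1, -30.2) on QD and M = (42.5, -37.8) on MF. Then |NM| = |M − N| = 56.9.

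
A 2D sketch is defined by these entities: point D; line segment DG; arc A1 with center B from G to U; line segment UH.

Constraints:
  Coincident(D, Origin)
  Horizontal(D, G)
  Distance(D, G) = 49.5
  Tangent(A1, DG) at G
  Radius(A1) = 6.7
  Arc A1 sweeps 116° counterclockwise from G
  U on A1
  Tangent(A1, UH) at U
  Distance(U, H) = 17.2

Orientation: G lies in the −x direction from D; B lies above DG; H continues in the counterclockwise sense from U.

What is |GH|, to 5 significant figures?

25.142

D is at the origin; DG is horizontal with |DG| = 49.5 and G on the −x side, so G = (-49.500, 0.0000). The tangent condition forces BG to be normal to DG, so B = G + (0, 6.7) = (-49.500, 6.7000). On A1, G sits at bearing -90° from B; a 116° counterclockwise sweep puts U at bearing 26°, so U = B + 6.7·(cos 26°, sin 26°) = (-43.478, 9.6371). The tangent condition forces BU to be normal to UH, so UH runs along (−sin 26°, cos 26°); with |UH| = 17.2, H = (-51.018, 25.096). Then |GH| = |H − G| = 25.142.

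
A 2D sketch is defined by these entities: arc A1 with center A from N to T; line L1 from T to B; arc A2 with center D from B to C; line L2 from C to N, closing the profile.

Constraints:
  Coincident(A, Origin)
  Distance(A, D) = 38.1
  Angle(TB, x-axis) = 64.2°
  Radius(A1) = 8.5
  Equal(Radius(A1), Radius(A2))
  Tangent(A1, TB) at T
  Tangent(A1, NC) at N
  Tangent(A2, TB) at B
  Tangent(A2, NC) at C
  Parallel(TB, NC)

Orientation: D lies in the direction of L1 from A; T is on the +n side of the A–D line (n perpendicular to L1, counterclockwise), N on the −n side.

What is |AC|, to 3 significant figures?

39.0

The slot axis is L1's direction at 64.2°, so u = (cos 64.2°, sin 64.2°) = (0.435, 0.900) and n = (−sin 64.2°, cos 64.2°) = (-0.900, 0.435). A is at the origin and D lies 38.1 along u from A, so D = 38.1·u = (16.6, 34.3). Tangency of A1 to both parallel lines with radius 8.5 puts T and N at A ± 8.5·n: T = (-7.65, 3.70), N = (7.65, -3.70). Equal radii place B and C the same way about D: B = D + 8.5·n = (8.93, 38.0), C = D − 8.5·n = (24.2, 30.6). Then |AC| = |C − A| = 39.0.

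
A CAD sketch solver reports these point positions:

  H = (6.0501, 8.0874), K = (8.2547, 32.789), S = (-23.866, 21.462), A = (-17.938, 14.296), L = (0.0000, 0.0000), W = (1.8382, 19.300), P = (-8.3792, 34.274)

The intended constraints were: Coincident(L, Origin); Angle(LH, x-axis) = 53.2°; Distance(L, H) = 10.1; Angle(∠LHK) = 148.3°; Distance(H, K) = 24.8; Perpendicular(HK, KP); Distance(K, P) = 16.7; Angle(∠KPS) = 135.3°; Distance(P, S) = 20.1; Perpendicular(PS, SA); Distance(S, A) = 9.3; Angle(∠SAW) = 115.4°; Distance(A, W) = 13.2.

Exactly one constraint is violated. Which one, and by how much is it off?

Distance(A, W) = 13.2 — off by 7.20.

L = (0.00, 0.00) ✓; LH at 53.20° ✓; |LH| = 10.10 ✓; ∠LHK = 148.3° ✓; |HK| = 24.80 ✓; ∠(HK, KP) = 90.00° ✓; |KP| = 16.70 ✓; ∠KPS = 135.3° ✓; |PS| = 20.10 ✓; ∠(PS, SA) = 90.00° ✓; |SA| = 9.300 ✓; ∠SAW = 115.4° ✓; |AW| = 20.40 ✗.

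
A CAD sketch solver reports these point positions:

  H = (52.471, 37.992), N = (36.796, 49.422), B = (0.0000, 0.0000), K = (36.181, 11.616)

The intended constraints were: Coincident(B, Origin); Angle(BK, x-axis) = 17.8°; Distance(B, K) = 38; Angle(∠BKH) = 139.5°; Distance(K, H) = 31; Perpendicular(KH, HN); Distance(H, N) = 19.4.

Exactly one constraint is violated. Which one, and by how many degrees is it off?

Perpendicular(KH, HN) — off by 4.40°.

B = (0.00, 0.00) ✓; BK at 17.80° ✓; |BK| = 38.00 ✓; ∠BKH = 139.5° ✓; |KH| = 31.00 ✓; ∠(KH, HN) = 85.60° ✗; |HN| = 19.40 ✓.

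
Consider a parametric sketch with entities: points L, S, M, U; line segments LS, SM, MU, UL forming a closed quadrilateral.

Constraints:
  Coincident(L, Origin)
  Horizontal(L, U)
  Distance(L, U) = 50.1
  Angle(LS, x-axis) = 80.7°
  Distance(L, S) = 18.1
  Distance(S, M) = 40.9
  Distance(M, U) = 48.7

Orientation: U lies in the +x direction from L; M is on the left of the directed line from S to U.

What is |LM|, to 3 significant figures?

56.3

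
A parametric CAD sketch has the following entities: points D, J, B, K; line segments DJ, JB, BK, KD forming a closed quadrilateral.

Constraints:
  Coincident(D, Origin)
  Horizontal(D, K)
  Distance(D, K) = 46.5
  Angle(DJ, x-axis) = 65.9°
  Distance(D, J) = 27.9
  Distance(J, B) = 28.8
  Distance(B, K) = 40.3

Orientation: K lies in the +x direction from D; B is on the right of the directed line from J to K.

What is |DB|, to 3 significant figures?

6.93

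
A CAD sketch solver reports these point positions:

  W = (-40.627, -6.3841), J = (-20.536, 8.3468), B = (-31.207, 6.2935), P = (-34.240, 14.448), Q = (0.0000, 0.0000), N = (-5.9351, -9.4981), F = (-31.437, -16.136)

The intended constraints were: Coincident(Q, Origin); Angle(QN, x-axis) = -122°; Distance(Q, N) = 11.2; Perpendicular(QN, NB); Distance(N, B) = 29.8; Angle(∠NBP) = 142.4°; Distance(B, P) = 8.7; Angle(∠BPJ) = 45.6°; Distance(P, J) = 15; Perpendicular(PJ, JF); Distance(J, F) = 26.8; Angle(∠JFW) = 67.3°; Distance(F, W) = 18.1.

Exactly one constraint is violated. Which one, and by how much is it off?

Distance(F, W) = 18.1 — off by 4.70.

Q = (0.00, 0.00) ✓; QN at -122.0° ✓; |QN| = 11.20 ✓; ∠(QN, NB) = 90.00° ✓; |NB| = 29.80 ✓; ∠NBP = 142.4° ✓; |BP| = 8.700 ✓; ∠BPJ = 45.60° ✓; |PJ| = 15.00 ✓; ∠(PJ, JF) = 90.00° ✓; |JF| = 26.80 ✓; ∠JFW = 67.30° ✓; |FW| = 13.40 ✗.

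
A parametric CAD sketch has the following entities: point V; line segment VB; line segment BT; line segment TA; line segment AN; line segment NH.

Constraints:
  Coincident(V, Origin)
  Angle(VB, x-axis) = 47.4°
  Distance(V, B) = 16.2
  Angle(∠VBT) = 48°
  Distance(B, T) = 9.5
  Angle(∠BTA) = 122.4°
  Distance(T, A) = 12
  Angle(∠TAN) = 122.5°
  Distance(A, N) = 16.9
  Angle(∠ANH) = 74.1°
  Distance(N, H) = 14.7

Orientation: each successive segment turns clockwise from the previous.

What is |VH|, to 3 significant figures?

13.7

V is at the origin; VB runs at 47.4° with length 16.2, so B = (11.0, 11.9). ∠VBT = 48.0° gives BT at -84.6° from the x-axis; with |BT| = 9.5, T = (11.9, 2.47). ∠BTA = 122.4° gives TA at -142° from the x-axis; with |TA| = 12.0, A = (2.38, -4.89). ∠TAN = 122.5° gives AN at 160° from the x-axis; with |AN| = 16.9, N = (-13.5, 0.809). ∠ANH = 74.1° gives NH at 54.4° from the x-axis; with |NH| = 14.7, H = (-4.98, 12.8). Then |VH| = |H − V| = 13.7.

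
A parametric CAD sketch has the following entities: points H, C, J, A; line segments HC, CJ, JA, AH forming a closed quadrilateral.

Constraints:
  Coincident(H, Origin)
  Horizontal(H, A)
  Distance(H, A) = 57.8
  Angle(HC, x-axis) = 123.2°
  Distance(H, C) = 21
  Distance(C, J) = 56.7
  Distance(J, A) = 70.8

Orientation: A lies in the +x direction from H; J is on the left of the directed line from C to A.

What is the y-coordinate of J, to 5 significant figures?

62.037

Checks: |CJ| = 56.70 ✓; |JA| = 70.80 ✓.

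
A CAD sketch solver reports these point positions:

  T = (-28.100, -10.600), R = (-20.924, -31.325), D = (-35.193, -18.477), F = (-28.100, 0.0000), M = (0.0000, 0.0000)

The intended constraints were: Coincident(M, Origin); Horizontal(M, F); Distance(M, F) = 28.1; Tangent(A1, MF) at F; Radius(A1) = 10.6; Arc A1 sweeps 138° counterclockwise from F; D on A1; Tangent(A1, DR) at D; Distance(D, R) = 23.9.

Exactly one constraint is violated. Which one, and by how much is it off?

Distance(D, R) = 23.9 — off by 4.70.

M = (0.00, 0.00) ✓; M.y = 0.00, F.y = 0.00 ✓; |MF| = 28.10 ✓; ∠(TF, FM) = 90.00° ✓; |TF| = 10.60 ✓; bearing(T→D) − bearing(T→F) = 138.0° ✓; |TD| = 10.60 ✓; ∠(TD, DR) = 90.00° ✓; |DR| = 19.20 ✗.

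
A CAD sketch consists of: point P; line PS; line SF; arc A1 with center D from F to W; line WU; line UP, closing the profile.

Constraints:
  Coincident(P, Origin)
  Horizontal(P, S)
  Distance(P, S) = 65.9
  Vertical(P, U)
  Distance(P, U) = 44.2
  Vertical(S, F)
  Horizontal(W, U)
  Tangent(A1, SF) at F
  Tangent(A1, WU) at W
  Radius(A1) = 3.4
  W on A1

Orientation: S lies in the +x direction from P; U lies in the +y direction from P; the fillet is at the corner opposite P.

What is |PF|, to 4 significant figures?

77.51

P is at the origin; P and S share the same y with |PS| = 65.9 and S on the +x side, so S = (65.90, 0.000). PU is vertical with |PU| = 44.2 and U on the +y side, so U = (0.000, 44.20). The virtual corner opposite P is at (65.90, 44.20). The tangent condition forces DF to be normal to SF and since A1 is tangent to WU there, DW ⟂ WU, with radius 3.4, so the center D sits 3.4 in from both sides at D = (62.50, 40.80). That places the tangent points at F = (65.90, 40.80) on SF and W = (62.50, 44.20) on WU. Then |PF| = |F − P| = 77.51.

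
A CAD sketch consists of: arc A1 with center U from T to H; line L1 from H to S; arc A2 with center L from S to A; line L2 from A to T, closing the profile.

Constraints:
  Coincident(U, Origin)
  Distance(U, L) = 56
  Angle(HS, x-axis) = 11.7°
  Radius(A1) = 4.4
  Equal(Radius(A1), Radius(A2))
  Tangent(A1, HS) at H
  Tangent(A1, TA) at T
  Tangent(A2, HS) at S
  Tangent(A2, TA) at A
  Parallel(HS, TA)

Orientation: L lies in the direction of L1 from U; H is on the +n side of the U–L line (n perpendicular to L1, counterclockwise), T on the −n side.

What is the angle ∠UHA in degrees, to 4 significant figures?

81.07°

The slot axis is L1's direction at 11.7°, so u = (cos 11.7°, sin 11.7°) = (0.9792, 0.2028) and n = (−sin 11.7°, cos 11.7°) = (-0.2028, 0.9792). U is at the origin and L lies 56.0 along u from U, so L = 56.0·u = (54.84, 11.36). Tangency of A1 to both parallel lines with radius 4.4 puts H and T at U ± 4.4·n: H = (-0.8923, 4.309), T = (0.8923, -4.309). Equal radii place S and A the same way about L: S = L + 4.4·n = (53.94, 15.66), A = L − 4.4·n = (55.73, 7.048). Then cos ∠UHA = HU·HA / (|HU||HA|), giving 81.07°.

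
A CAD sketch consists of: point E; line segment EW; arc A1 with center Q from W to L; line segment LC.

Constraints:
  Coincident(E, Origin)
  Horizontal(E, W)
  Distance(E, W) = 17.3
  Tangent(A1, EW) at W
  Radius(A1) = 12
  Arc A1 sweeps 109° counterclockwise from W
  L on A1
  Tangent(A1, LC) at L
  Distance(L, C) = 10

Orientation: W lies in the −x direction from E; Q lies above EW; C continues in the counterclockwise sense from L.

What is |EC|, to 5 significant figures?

26.982

On A1, W sits at bearing -90° from Q; a 109° counterclockwise sweep puts L at bearing 19°, so L = Q + 12.0·(cos 19°, sin 19°) = (-5.9538, 15.907). A1 meets LC tangentially, so QL is at right angles to LC, so LC runs along (−sin 19°, cos 19°); with |LC| = 10.0, C = (-9.2095, 25.362). Then |EC| = |C − E| = 26.982.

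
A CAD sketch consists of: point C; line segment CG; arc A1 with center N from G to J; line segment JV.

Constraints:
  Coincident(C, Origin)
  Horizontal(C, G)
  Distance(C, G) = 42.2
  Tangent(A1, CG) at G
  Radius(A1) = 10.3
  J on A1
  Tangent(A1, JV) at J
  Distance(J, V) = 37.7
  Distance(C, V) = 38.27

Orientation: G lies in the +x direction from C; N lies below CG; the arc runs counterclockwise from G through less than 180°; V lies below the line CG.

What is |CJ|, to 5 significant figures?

33.925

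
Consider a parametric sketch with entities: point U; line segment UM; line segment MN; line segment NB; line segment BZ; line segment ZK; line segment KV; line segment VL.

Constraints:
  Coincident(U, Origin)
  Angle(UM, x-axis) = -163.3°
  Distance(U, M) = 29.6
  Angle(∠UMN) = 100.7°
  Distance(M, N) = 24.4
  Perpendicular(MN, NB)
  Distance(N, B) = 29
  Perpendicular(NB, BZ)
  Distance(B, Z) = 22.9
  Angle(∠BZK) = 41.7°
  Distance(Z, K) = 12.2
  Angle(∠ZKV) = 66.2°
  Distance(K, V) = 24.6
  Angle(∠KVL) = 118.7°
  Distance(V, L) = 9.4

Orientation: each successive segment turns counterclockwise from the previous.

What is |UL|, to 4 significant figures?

27.96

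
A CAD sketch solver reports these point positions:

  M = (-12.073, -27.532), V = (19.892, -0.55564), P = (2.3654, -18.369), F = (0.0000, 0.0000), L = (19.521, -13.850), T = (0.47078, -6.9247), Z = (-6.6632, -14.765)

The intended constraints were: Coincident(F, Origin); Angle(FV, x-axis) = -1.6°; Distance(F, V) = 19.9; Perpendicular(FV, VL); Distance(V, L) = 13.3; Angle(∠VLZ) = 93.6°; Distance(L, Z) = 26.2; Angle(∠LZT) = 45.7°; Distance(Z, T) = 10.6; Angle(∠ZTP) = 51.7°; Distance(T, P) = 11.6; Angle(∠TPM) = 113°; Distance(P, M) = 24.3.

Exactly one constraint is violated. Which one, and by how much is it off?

Distance(P, M) = 24.3 — off by 7.20.

F = (0.00, 0.00) ✓; FV at -1.600° ✓; |FV| = 19.90 ✓; ∠(FV, VL) = 90.00° ✓; |VL| = 13.30 ✓; ∠VLZ = 93.60° ✓; |LZ| = 26.20 ✓; ∠LZT = 45.70° ✓; |ZT| = 10.60 ✓; ∠ZTP = 51.70° ✓; |TP| = 11.60 ✓; ∠TPM = 113.0° ✓; |PM| = 17.10 ✗.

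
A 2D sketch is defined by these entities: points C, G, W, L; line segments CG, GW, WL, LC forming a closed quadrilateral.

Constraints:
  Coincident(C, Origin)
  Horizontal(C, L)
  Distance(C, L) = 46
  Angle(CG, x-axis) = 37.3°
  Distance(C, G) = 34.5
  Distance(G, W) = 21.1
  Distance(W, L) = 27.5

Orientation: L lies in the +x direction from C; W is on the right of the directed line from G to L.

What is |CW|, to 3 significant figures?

18.6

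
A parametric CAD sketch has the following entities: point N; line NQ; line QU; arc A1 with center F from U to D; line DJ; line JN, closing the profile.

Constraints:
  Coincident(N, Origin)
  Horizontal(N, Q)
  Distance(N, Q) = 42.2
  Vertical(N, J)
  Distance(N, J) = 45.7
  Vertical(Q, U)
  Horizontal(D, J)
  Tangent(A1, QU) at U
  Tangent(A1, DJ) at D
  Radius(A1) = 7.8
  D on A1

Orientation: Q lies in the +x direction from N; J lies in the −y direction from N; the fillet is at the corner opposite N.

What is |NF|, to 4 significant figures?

51.18

N and J share the same x with |NJ| = 45.7 and J on the −y side, so J = (0.000, -45.70). The virtual corner opposite N is at (42.20, -45.70). A1 meets QU tangentially, so FU is at right angles to QU and tangency of A1 to DJ means the radius FD is perpendicular to DJ, with radius 7.8, so the center F sits 7.8 in from both sides at F = (34.40, -37.90). Then |NF| = |F − N| = 51.18.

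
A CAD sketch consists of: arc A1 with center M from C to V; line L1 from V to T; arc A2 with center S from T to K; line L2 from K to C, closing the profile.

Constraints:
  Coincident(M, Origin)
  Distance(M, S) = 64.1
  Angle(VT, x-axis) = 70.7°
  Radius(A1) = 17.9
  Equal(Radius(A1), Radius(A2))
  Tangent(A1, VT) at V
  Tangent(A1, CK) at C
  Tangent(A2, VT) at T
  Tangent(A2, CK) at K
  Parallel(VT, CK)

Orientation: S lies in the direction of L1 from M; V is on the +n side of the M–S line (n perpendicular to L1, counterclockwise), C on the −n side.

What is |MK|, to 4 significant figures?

66.55

Tangency of A1 to both parallel lines with radius 17.9 puts V and C at M ± 17.9·n: V = (-16.89, 5.916), C = (16.89, -5.916). Equal radii place T and K the same way about S: T = S + 17.9·n = (4.292, 66.41), K = S − 17.9·n = (38.08, 54.58). Then |MK| = |K − M| = 66.55.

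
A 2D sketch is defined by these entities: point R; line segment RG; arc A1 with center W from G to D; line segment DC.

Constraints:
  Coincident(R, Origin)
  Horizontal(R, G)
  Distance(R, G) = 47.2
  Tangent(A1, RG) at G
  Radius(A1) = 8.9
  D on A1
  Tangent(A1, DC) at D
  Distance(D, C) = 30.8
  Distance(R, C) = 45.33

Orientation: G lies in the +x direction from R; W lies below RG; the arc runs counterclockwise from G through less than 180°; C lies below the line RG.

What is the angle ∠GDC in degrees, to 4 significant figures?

144.6°

R is at the origin; R and G share the same y with |RG| = 47.2 and G on the +x side, so G = (47.20, 0.000). Since A1 is tangent to RG there, WG ⟂ RG, so W = G + (0, -8.9) = (47.20, -8.900). Since WD ⟂ DC (tangency), |WC| = √(8.9² + 30.8²) = 32.06 regardless of where D sits on A1. So C lies on both circle(R, 45.33) and circle(W, 32.06); the below-RG intersection is C = (28.70, -35.09). D is the foot of the tangent from C: D = (38.79, -5.985).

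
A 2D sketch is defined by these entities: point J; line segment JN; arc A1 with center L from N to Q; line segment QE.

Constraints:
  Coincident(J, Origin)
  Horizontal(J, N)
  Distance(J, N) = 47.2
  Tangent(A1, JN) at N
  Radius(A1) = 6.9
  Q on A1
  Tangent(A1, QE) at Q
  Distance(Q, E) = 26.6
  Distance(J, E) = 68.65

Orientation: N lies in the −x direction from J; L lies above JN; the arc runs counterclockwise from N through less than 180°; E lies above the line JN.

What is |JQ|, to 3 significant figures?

44.0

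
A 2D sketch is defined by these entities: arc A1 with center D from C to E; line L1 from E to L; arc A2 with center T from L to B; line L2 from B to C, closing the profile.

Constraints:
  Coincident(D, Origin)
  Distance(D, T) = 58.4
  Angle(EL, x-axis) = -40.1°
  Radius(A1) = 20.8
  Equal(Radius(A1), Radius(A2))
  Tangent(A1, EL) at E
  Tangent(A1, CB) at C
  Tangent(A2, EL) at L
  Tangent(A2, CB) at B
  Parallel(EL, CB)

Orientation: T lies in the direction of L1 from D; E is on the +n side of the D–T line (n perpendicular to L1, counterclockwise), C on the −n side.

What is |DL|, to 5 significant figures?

61.994

Tangency of A1 to both parallel lines with radius 20.8 puts E and C at D ± 20.8·n: E = (13.398, 15.910), C = (-13.398, -15.910). Equal radii place L and B the same way about T: L = T + 20.8·n = (58.069, -21.706), B = T − 20.8·n = (31.274, -53.527). Then |DL| = |L − D| = 61.994.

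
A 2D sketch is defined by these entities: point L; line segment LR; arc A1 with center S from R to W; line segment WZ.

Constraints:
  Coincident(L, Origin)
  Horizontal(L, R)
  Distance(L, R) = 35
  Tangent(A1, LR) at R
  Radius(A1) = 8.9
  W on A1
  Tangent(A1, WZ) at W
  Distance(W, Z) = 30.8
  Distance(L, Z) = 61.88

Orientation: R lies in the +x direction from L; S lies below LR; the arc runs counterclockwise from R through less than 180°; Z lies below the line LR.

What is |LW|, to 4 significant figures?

32.06

L is at the origin; LR is horizontal with |LR| = 35.0 and R on the +x side, so R = (35.00, 0.000). The tangent condition forces SR to be normal to LR, so S = R + (0, -8.9) = (35.00, -8.900). Since SW ⟂ WZ (tangency), |SZ| = √(8.9² + 30.8²) = 32.06 regardless of where W sits on A1. So Z lies on both circle(L, 61.88) and circle(S, 32.06); the below-LR intersection is Z = (49.06, -37.71). W is the foot of the tangent from Z: W = (28.40, -14.87).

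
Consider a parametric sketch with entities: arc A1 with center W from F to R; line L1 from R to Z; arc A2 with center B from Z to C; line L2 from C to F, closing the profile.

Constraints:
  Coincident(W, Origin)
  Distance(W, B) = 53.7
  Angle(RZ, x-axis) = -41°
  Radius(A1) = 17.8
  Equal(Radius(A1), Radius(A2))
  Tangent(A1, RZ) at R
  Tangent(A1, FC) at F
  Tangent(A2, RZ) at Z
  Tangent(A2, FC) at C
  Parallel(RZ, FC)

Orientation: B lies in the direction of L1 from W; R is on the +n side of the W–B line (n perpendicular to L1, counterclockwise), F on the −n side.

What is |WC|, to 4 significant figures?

56.57

The slot axis is L1's direction at -41.0°, so u = (cos -41.0°, sin -41.0°) = (0.7547, -0.6561) and n = (−sin -41.0°, cos -41.0°) = (0.6561, 0.7547). W is at the origin and B lies 53.7 along u from W, so B = 53.7·u = (40.53, -35.23). Tangency of A1 to both parallel lines with radius 17.8 puts R and F at W ± 17.8·n: R = (11.68, 13.43), F = (-11.68, -13.43). Equal radii place Z and C the same way about B: Z = B + 17.8·n = (52.21, -21.80), C = B − 17.8·n = (28.85, -48.66). Then |WC| = |C − W| = 56.57.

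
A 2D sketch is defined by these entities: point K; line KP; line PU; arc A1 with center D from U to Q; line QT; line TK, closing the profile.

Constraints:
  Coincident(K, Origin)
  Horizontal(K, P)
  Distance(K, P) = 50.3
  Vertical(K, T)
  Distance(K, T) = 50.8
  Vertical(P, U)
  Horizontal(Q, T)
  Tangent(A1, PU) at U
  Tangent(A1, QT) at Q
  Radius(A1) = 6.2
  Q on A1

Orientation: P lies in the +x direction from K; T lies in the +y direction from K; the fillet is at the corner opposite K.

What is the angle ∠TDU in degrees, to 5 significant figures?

172.00°

The virtual corner opposite K is at (50.300, 50.800). The tangent condition forces DU to be normal to PU and tangency of A1 to QT means the radius DQ is perpendicular to QT, with radius 6.2, so the center D sits 6.2 in from both sides at D = (44.100, 44.600). That places the tangent points at U = (50.300, 44.600) on PU and Q = (44.100, 50.800) on QT. Then cos ∠TDU = DT·DU / (|DT||DU|), giving 172.00°.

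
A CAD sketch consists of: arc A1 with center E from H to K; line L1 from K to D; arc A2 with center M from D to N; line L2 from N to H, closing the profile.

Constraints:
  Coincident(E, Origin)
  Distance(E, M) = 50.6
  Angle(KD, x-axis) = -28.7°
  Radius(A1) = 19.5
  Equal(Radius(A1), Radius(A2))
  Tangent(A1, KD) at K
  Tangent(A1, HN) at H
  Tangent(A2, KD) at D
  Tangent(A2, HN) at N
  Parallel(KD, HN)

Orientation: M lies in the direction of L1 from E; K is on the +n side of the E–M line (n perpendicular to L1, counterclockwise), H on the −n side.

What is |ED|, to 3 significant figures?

54.2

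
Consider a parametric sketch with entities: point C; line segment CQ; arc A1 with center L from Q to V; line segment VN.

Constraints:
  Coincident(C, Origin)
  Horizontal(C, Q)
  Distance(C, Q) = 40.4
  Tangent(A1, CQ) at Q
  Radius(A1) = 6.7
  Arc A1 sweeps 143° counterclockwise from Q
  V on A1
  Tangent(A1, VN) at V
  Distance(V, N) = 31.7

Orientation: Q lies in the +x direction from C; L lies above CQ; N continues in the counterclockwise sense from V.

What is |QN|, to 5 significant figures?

37.710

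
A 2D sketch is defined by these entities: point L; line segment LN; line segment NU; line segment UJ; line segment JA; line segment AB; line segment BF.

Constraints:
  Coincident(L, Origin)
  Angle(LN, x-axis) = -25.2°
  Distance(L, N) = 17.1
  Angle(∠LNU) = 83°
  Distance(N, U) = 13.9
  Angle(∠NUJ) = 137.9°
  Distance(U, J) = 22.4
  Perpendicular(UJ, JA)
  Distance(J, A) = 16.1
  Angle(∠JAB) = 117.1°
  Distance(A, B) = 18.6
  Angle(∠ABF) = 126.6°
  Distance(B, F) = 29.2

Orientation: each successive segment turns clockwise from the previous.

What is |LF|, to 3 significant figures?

24.6

∠JAB = 117.1° gives AB at 42.8° from the x-axis; with |AB| = 18.6, B = (-4.21, 3.03). ∠ABF = 126.6° gives BF at -10.6° from the x-axis; with |BF| = 29.2, F = (24.5, -2.34). Then |LF| = |F − L| = 24.6.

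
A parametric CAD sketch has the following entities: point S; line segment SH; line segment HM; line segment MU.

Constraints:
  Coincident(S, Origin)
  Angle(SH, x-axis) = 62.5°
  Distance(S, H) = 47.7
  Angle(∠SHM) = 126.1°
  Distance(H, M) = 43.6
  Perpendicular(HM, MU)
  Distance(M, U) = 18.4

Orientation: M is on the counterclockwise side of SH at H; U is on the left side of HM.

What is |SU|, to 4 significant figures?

74.48

S is at the origin; SH runs at 62.5° with length 47.7, so H = 47.7·(cos 62.5°, sin 62.5°) = (22.03, 42.31). ∠SHM = 126.1°, so HM runs at 62.5° + (180° − 126.1°) = 116.4° from the x-axis; with |HM| = 43.6, M = H + 43.6·(cos 116.4°, sin 116.4°) = (2.639, 81.36). HM ⟂ MU; with |MU| = 18.4 on the left of HM, U = M + 18.4·(-0.8957, -0.4446) = (-13.84, 73.18). Then |SU| = |U − S| = 74.48.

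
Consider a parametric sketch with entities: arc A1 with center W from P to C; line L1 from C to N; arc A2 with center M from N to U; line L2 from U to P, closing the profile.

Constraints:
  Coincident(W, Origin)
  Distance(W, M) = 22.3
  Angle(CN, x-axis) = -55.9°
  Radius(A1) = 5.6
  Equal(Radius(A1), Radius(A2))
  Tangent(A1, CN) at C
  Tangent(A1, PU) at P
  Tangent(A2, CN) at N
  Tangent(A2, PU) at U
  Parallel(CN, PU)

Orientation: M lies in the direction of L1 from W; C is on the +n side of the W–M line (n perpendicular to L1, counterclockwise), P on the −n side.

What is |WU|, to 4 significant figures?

22.99

The slot axis is L1's direction at -55.9°, so u = (cos -55.9°, sin -55.9°) = (0.5606, -0.8281) and n = (−sin -55.9°, cos -55.9°) = (0.8281, 0.5606). W is at the origin and M lies 22.3 along u from W, so M = 22.3·u = (12.50, -18.47). Tangency of A1 to both parallel lines with radius 5.6 puts C and P at W ± 5.6·n: C = (4.637, 3.140), P = (-4.637, -3.140). Equal radii place N and U the same way about M: N = M + 5.6·n = (17.14, -15.33), U = M − 5.6·n = (7.865, -21.61). Then |WU| = |U − W| = 22.99.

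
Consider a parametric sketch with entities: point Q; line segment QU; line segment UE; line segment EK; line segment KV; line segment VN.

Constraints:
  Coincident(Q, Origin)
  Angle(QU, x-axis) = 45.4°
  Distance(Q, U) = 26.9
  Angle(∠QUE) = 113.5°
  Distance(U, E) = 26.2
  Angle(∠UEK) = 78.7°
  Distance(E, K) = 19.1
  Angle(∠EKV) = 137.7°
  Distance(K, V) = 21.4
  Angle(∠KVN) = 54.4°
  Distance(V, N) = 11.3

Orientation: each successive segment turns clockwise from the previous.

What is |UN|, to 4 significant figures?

20.76

Q is at the origin; QU runs at 45.4° with length 26.9, so U = (18.89, 19.15). ∠QUE = 113.5° gives UE at -21.10° from the x-axis; with |UE| = 26.2, E = (43.33, 9.722). ∠UEK = 78.7° gives EK at -122.4° from the x-axis; with |EK| = 19.1, K = (33.10, -6.405). ∠EKV = 137.7° gives KV at -164.7° from the x-axis; with |KV| = 21.4, V = (12.46, -12.05). ∠KVN = 54.4° gives VN at 69.70° from the x-axis; with |VN| = 11.3, N = (16.38, -1.454). Then |UN| = |N − U| = 20.76.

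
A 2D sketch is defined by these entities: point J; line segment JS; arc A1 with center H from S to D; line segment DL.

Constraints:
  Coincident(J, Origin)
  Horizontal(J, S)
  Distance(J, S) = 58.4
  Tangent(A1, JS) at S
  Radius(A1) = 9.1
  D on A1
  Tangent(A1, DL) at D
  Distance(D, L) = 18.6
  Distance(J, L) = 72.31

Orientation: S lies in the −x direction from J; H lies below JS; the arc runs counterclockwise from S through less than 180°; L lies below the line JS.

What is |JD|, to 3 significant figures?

68.2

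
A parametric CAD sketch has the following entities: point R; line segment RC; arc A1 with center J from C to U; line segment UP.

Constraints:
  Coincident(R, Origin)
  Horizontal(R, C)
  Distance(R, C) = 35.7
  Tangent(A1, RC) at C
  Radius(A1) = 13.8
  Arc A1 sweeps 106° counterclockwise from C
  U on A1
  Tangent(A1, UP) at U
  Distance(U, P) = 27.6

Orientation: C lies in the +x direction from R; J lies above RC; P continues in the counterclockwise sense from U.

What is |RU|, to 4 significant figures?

52.03

Since A1 is tangent to RC there, JC ⟂ RC, so J = C + (0, 13.8) = (35.70, 13.80). On A1, C sits at bearing -90° from J; a 106° counterclockwise sweep puts U at bearing 16°, so U = J + 13.8·(cos 16°, sin 16°) = (48.97, 17.60). Then |RU| = |U − R| = 52.03.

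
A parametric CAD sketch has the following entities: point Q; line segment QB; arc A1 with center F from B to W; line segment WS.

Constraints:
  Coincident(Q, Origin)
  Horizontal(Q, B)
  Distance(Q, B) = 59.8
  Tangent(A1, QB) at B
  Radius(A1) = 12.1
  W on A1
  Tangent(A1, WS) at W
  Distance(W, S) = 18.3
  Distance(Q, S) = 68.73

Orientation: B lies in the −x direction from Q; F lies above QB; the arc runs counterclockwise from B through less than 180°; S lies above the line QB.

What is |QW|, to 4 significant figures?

53.09

Q is at the origin; QB is horizontal with |QB| = 59.8 and B on the −x side, so B = (-59.80, 0.000). The tangent condition forces FB to be normal to QB, so F = B + (0, 12.1) = (-59.80, 12.10). Since FW ⟂ WS (tangency), |FS| = √(12.1² + 18.3²) = 21.94 regardless of where W sits on A1. So S lies on both circle(Q, 68.73) and circle(F, 21.94); the above-QB intersection is S = (-59.71, 34.04). W is the foot of the tangent from S: W = (-49.68, 18.73).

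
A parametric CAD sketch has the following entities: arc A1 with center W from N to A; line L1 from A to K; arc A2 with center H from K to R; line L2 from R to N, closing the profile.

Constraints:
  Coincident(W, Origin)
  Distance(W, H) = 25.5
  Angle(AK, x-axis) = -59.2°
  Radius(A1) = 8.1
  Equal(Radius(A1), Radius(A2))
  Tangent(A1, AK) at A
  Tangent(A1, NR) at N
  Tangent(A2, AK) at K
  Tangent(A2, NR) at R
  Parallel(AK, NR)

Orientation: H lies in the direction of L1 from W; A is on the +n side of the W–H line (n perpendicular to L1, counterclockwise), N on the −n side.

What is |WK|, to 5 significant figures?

26.756

The slot axis is L1's direction at -59.2°, so u = (cos -59.2°, sin -59.2°) = (0.51204, -0.85896) and n = (−sin -59.2°, cos -59.2°) = (0.85896, 0.51204). W is at the origin and H lies 25.5 along u from W, so H = 25.5·u = (13.057, -21.903). Tangency of A1 to both parallel lines with radius 8.1 puts A and N at W ± 8.1·n: A = (6.9576, 4.1475), N = (-6.9576, -4.1475). Equal radii place K and R the same way about H: K = H + 8.1·n = (20.015, -17.756), R = H − 8.1·n = (6.0995, -26.051). Then |WK| = |K − W| = 26.756.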